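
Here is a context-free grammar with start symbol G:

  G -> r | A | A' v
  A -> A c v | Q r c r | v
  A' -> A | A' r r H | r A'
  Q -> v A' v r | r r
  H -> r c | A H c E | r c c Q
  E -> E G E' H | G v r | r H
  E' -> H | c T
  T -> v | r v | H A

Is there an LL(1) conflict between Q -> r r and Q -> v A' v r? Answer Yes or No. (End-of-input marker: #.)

No

FIRST(r r) = { r } and FIRST(v A' v r) = { v }.
The FIRST sets are disjoint and neither alternative is nullable — no conflict.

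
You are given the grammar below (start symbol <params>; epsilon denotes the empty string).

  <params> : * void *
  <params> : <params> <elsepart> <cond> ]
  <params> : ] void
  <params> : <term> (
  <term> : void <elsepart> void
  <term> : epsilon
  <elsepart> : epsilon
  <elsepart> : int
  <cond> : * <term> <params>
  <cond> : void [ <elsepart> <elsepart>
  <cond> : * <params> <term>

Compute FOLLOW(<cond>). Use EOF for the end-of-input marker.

In <params> : <params> <elsepart> <cond> ]: add FIRST(]) = { ] }.
Union: FOLLOW(<cond>) = { ] }.

{ ] }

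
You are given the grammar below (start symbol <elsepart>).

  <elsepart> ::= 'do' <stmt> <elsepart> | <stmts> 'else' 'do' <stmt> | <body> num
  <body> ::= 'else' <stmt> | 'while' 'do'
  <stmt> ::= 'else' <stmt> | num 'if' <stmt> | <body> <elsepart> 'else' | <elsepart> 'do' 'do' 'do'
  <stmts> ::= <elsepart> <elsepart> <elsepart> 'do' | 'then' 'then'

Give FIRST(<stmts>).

From <stmts> ::= <elsepart> <elsepart> <elsepart> 'do': add FIRST(<elsepart>) = { 'do', 'else', 'then', 'while' }.
<stmts> ::= 'then' 'then' contributes {'then'}.
Union: FIRST(<stmts>) = { 'do', 'else', 'then', 'while' }.

{ 'do', 'else', 'then', 'while' }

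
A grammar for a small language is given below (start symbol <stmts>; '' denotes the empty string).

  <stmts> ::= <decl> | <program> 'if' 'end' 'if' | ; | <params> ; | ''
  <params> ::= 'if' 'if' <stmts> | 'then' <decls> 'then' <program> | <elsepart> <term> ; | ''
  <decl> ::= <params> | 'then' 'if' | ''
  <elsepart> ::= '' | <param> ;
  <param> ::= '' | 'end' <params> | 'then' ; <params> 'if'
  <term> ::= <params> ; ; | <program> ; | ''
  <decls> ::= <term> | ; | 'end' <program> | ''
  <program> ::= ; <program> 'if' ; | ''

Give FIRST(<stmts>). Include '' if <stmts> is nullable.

From <stmts> ::= <decl>: add FIRST(<decl>) = { 'end', 'if', 'then', ;, '' } (including '' since <decl> is nullable).
From <stmts> ::= <program> 'if' 'end' 'if': <program> nullable, take FIRST(<program>) ∪ {'if'} = { 'if', ; }.
<stmts> ::= ; contributes {;}.
From <stmts> ::= <params> ;: <params> nullable, take FIRST(<params>) ∪ {;} = { 'end', 'if', 'then', ; }.
<stmts> ::= '' contributes ''.
Union: FIRST(<stmts>) = { 'end', 'if', 'then', ;, '' }.

{ 'end', 'if', 'then', ;, '' }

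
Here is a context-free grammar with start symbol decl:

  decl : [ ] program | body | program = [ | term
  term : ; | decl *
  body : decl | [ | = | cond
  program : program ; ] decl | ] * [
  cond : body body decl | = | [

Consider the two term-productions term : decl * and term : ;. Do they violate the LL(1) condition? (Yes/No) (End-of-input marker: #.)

Yes

FIRST(decl *) = { ;, =, [, ] } and FIRST(;) = { ; }.
Both contain ;, so the two alternatives are not disjoint — LL(1) conflict.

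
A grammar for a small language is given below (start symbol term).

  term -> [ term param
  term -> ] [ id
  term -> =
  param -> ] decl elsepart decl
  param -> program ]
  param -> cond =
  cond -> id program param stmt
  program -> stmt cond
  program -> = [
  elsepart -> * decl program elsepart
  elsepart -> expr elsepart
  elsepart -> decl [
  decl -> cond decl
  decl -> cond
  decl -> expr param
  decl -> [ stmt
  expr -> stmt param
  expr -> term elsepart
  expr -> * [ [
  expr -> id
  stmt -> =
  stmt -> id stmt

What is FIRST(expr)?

{ *, =, [, ], id }

From expr -> stmt param: add FIRST(stmt) = { =, id }.
From expr -> term elsepart: add FIRST(term) = { =, [, ] }.
expr -> * [ [ contributes {*}.
expr -> id contributes {id}.
Union: FIRST(expr) = { *, =, [, ], id }.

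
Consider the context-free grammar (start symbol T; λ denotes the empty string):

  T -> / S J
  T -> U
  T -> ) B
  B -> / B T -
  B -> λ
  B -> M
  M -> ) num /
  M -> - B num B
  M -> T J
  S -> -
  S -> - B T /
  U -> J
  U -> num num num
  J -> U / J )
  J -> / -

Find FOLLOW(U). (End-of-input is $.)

In T -> U: U is at the end, add FOLLOW(T) = { $, -, /, num }.
In J -> U / J ): add FIRST(/ J )) = { / }.
Union: FOLLOW(U) = { $, -, /, num }.

{ $, -, /, num }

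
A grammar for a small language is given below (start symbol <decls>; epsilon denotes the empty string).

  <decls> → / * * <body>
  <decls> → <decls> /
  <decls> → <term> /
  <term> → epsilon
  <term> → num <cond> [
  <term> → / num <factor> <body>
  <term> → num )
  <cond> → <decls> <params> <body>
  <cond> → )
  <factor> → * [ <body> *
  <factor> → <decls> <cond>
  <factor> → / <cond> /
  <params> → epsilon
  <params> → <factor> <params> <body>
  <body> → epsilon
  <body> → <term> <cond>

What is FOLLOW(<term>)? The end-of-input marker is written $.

In <decls> → <term> /: add FIRST(/) = { / }.
In <body> → <term> <cond>: add FIRST(<cond>) = { ), /, num }.
Union: FOLLOW(<term>) = { ), /, num }.

{ ), /, num }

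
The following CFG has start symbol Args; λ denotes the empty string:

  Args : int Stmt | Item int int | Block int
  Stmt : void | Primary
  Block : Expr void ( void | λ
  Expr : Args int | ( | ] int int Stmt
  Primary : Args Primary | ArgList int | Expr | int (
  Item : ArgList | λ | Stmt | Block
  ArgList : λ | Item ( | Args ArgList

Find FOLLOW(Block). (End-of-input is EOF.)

In Args : Block int: add FIRST(int) = { int }.
In Item : Block: Block is at the end, add FOLLOW(Item) = { (, int }.
Union: FOLLOW(Block) = { (, int }.

{ (, int }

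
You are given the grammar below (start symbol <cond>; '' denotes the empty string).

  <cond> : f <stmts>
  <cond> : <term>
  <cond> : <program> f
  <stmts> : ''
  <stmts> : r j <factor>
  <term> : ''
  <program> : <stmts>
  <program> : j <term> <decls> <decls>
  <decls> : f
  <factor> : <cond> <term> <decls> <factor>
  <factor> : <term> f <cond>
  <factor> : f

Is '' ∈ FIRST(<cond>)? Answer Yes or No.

<cond> : <term> and each of <term> is nullable, so <cond> ⇒* ''.

Yes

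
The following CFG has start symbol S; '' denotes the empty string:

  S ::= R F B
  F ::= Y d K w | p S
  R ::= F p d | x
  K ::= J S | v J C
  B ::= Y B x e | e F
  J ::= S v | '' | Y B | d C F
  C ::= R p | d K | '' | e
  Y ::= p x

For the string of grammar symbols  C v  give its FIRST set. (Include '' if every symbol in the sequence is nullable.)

Add FIRST(C)\{''} = { d, e, p, x }; C is nullable, continue.
v is a terminal; add {v} and stop.

{ d, e, p, v, x }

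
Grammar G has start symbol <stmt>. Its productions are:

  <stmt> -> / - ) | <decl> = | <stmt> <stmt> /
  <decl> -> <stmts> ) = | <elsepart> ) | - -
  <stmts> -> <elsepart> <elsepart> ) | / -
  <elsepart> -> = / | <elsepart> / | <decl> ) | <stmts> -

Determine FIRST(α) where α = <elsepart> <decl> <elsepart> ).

Add FIRST(<elsepart>) = { -, /, = }; <elsepart> is not nullable, stop.

{ -, /, = }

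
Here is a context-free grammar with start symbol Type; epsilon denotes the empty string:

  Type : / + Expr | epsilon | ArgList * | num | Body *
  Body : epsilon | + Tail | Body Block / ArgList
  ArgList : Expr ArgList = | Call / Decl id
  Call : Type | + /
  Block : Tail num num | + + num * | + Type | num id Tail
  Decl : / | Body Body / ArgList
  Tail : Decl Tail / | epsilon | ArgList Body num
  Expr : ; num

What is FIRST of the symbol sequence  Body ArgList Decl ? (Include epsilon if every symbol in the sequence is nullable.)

{ *, +, /, ;, num }

Add FIRST(Body)\{epsilon} = { *, +, /, ;, num }; Body is nullable, continue.
Add FIRST(ArgList) = { *, +, /, ;, num }; ArgList is not nullable, stop.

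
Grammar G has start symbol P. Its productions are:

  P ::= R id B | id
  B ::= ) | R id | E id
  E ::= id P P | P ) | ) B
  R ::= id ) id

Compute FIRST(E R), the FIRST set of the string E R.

Add FIRST(E) = { ), id }; E is not nullable, stop.

{ ), id }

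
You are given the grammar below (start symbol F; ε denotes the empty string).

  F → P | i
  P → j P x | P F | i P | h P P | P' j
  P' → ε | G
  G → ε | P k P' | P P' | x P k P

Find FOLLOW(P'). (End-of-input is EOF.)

In P → P' j: add FIRST(j) = { j }.
In G → P k P': P' is at the end, add FOLLOW(G) = { j }.
In G → P P': P' is at the end, add FOLLOW(G) = { j }.
Union: FOLLOW(P') = { j }.

{ j }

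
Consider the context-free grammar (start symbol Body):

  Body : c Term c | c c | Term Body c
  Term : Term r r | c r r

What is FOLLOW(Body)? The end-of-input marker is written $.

{ $, c }

Body is the start symbol, so $ ∈ FOLLOW(Body).
In Body : Term Body c: add FIRST(c) = { c }.
Union: FOLLOW(Body) = { $, c }.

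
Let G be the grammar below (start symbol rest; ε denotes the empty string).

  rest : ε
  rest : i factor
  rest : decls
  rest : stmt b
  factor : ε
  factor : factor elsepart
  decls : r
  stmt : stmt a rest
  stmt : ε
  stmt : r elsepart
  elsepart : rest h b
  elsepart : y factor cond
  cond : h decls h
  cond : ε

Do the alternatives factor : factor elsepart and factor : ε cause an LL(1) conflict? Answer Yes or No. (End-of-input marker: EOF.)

FIRST(factor elsepart) = { a, b, h, i, r, y } and FIRST(ε) = { ε }.
The second alternative is nullable and FOLLOW(factor) = { EOF, a, b, h, i, r, y } shares a with FIRST of the first — conflict.

Yes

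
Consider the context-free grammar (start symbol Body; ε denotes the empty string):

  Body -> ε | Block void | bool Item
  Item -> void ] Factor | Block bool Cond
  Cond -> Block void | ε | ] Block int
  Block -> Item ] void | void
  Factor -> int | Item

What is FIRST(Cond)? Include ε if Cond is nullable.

From Cond -> Block void: add FIRST(Block) = { void }.
Cond -> ε contributes ε.
Cond -> ] Block int contributes {]}.
Union: FIRST(Cond) = { ], void, ε }.

{ ], void, ε }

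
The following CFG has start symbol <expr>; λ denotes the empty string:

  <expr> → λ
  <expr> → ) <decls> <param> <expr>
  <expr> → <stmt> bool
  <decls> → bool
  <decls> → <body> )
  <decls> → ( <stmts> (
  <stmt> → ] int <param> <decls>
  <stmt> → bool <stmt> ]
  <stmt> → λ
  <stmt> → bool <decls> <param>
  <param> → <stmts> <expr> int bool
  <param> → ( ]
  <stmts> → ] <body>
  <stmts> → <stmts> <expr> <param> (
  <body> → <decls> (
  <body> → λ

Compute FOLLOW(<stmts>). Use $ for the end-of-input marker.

{ (, ), ], bool, int }

In <decls> → ( <stmts> (: add FIRST(() = { ( }.
In <param> → <stmts> <expr> int bool: add FIRST(<expr> int bool) = { ), ], bool, int }.
In <stmts> → <stmts> <expr> <param> (: add FIRST(<expr> <param> () = { (, ), ], bool }.
Union: FOLLOW(<stmts>) = { (, ), ], bool, int }.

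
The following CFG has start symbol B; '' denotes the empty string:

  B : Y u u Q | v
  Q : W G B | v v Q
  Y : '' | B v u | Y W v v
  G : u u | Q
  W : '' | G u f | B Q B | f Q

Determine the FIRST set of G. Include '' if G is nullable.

G : u u contributes {u}.
From G : Q: add FIRST(Q) = { f, u, v }.
Union: FIRST(G) = { f, u, v }.

{ f, u, v }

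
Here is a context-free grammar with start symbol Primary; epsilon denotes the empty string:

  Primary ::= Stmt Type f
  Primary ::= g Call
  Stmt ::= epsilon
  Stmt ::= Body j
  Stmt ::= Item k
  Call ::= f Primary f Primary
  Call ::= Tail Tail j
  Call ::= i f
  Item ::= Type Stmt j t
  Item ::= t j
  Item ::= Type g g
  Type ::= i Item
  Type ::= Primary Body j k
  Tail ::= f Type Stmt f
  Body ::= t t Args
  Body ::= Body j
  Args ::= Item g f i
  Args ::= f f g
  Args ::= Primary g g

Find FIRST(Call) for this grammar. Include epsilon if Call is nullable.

Call ::= f Primary f Primary contributes {f}.
From Call ::= Tail Tail j: add FIRST(Tail) = { f }.
Call ::= i f contributes {i}.
Union: FIRST(Call) = { f, i }.

{ f, i }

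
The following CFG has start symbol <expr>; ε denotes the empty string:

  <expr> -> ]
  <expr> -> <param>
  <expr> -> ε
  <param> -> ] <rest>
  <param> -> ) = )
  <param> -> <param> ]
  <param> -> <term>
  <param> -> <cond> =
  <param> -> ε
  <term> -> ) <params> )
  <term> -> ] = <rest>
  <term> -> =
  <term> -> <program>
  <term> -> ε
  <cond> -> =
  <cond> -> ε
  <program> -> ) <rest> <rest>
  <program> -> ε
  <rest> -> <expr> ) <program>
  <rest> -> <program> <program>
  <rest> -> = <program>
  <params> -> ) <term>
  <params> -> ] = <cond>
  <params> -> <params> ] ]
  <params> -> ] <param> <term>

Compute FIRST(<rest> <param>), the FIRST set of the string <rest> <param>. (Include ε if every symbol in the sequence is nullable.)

{ ), =, ], ε }

Add FIRST(<rest>)\{ε} = { ), =, ] }; <rest> is nullable, continue.
Add FIRST(<param>)\{ε} = { ), =, ] }; <param> is nullable, continue.
Every symbol is nullable, so include ε.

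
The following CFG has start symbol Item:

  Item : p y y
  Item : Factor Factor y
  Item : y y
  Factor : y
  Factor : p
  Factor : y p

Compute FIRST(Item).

Item : p y y contributes {p}.
From Item : Factor Factor y: add FIRST(Factor) = { p, y }.
Item : y y contributes {y}.
Union: FIRST(Item) = { p, y }.

{ p, y }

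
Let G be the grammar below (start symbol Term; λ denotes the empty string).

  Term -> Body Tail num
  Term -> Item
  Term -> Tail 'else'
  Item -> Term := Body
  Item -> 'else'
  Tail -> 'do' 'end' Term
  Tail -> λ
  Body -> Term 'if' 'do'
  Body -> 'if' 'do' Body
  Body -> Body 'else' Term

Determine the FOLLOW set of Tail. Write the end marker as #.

In Term -> Body Tail num: add FIRST(num) = { num }.
In Term -> Tail 'else': add FIRST('else') = { 'else' }.
Union: FOLLOW(Tail) = { 'else', num }.

{ 'else', num }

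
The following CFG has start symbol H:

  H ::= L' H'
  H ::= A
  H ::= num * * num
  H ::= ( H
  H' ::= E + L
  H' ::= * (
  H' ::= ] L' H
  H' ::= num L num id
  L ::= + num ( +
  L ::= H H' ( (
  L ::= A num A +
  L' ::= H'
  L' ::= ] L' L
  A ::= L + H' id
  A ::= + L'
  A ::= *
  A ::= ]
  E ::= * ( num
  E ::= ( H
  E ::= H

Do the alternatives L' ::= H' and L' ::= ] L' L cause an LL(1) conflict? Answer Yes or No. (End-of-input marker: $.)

FIRST(H') = { (, *, +, ], num } and FIRST(] L' L) = { ] }.
Both contain ], so the two alternatives are not disjoint — LL(1) conflict.

Yes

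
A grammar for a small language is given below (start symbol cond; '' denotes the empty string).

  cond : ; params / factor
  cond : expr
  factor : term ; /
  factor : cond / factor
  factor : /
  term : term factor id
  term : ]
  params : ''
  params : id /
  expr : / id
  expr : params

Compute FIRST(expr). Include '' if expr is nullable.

expr : / id contributes {/}.
From expr : params: add FIRST(params) = { id, '' } (including '' since params is nullable).
Union: FIRST(expr) = { /, id, '' }.

{ /, id, '' }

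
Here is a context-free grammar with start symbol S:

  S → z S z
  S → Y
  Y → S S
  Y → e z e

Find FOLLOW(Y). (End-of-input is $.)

{ $, e, z }

In S → Y: Y is at the end, add FOLLOW(S) = { $, e, z }.
Union: FOLLOW(Y) = { $, e, z }.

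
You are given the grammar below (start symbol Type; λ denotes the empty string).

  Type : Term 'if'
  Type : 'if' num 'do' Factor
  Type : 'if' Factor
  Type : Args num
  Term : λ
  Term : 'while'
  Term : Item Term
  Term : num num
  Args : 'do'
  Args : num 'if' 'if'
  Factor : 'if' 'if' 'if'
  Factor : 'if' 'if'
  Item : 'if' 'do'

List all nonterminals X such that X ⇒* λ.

{ Term }

Directly nullable (have an λ-production): Term.
No other nonterminal has a production whose RHS symbols are all nullable.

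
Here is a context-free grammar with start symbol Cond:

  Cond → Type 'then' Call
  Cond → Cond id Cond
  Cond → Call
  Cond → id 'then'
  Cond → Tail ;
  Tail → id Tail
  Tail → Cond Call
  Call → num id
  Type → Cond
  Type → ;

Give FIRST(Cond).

From Cond → Type 'then' Call: add FIRST(Type) = { ;, id, num }.
From Cond → Cond id Cond: add FIRST(Cond) = { ;, id, num }.
From Cond → Call: add FIRST(Call) = { num }.
Cond → id 'then' contributes {id}.
From Cond → Tail ;: add FIRST(Tail) = { ;, id, num }.
Union: FIRST(Cond) = { ;, id, num }.

{ ;, id, num }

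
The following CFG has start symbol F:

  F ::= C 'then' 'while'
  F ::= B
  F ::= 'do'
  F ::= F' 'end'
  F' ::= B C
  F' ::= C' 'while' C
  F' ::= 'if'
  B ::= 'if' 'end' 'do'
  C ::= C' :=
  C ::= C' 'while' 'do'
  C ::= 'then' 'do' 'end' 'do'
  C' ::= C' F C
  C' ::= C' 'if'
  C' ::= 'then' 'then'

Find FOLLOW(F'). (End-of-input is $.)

{ 'end' }

In F ::= F' 'end': add FIRST('end') = { 'end' }.
Union: FOLLOW(F') = { 'end' }.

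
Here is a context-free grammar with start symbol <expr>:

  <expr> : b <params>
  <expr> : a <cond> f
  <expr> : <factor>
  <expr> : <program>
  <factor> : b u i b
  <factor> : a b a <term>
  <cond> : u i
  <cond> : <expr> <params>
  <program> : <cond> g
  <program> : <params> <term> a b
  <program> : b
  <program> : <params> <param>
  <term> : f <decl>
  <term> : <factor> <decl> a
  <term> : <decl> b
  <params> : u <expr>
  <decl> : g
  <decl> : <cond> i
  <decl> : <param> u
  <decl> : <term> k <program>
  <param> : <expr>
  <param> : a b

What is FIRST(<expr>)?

<expr> : b <params> contributes {b}.
<expr> : a <cond> f contributes {a}.
From <expr> : <factor>: add FIRST(<factor>) = { a, b }.
From <expr> : <program>: add FIRST(<program>) = { a, b, u }.
Union: FIRST(<expr>) = { a, b, u }.

{ a, b, u }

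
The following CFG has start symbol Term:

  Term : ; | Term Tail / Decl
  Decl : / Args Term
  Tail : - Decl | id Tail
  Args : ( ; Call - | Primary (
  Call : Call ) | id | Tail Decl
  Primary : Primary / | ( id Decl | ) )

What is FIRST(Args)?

Args : ( ; Call - contributes {(}.
From Args : Primary (: add FIRST(Primary) = { (, ) }.
Union: FIRST(Args) = { (, ) }.

{ (, ) }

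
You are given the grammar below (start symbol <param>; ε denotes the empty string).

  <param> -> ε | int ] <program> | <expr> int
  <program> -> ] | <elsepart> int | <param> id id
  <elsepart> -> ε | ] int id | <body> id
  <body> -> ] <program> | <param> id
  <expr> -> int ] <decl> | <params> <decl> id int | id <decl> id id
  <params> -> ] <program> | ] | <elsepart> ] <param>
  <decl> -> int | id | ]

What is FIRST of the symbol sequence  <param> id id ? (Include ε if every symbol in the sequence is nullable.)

{ ], id, int }

Add FIRST(<param>)\{ε} = { ], id, int }; <param> is nullable, continue.
id is a terminal; add {id} and stop.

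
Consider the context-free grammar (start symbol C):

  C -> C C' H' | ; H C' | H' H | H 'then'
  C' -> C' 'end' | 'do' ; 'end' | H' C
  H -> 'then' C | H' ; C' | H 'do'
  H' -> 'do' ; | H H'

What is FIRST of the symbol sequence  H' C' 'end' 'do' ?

{ 'do', 'then' }

Add FIRST(H') = { 'do', 'then' }; H' is not nullable, stop.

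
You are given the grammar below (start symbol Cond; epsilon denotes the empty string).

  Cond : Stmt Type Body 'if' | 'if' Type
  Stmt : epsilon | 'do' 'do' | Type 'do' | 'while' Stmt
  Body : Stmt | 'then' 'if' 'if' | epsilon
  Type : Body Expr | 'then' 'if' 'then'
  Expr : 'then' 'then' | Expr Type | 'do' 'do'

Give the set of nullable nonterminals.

Directly nullable (have an epsilon-production): Stmt, Body.
No other nonterminal has a production whose RHS symbols are all nullable.

{ Body, Stmt }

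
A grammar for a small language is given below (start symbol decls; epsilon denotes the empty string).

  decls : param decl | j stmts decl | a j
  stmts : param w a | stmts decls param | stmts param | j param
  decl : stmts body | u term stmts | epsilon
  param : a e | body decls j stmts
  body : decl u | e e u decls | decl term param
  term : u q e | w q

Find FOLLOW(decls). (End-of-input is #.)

{ #, a, e, j, u, w }

decls is the start symbol, so # ∈ FOLLOW(decls).
In stmts : stmts decls param: add FIRST(param) = { a, e, j, u, w }.
In param : body decls j stmts: add FIRST(j stmts) = { j }.
In body : e e u decls: decls is at the end, add FOLLOW(body) = { #, a, e, j, u, w }.
Union: FOLLOW(decls) = { #, a, e, j, u, w }.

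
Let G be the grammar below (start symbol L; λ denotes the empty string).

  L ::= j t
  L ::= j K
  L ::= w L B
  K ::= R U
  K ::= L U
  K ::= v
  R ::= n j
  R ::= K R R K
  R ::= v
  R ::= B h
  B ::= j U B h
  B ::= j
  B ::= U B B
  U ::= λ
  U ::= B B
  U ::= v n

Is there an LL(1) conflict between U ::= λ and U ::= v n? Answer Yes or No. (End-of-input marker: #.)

Yes

FIRST(λ) = { λ } and FIRST(v n) = { v }.
The first alternative is nullable and FOLLOW(U) = { #, j, n, v, w } shares v with FIRST of the second — conflict.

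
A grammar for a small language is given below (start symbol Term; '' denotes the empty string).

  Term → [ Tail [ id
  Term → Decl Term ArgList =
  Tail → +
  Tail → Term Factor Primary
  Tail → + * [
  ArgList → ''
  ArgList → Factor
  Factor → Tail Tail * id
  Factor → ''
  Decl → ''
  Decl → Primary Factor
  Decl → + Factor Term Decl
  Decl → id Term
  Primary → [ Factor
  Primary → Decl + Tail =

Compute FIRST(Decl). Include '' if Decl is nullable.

Decl → '' contributes ''.
From Decl → Primary Factor: add FIRST(Primary) = { +, [, id }.
Decl → + Factor Term Decl contributes {+}.
Decl → id Term contributes {id}.
Union: FIRST(Decl) = { +, [, id, '' }.

{ +, [, id, '' }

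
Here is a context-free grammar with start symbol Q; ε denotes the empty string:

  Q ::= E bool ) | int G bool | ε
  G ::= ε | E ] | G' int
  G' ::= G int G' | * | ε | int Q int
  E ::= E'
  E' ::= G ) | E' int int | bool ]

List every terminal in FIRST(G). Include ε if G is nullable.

G ::= ε contributes ε.
From G ::= E ]: add FIRST(E) = { ), *, bool, int }.
From G ::= G' int: G' nullable, take FIRST(G') ∪ {int} = { ), *, bool, int }.
Union: FIRST(G) = { ), *, bool, int, ε }.

{ ), *, bool, int, ε }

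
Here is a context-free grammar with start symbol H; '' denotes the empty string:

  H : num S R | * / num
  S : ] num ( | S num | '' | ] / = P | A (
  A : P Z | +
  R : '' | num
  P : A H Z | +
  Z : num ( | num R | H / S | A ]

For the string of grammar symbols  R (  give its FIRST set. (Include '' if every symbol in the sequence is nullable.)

Add FIRST(R)\{''} = { num }; R is nullable, continue.
( is a terminal; add {(} and stop.

{ (, num }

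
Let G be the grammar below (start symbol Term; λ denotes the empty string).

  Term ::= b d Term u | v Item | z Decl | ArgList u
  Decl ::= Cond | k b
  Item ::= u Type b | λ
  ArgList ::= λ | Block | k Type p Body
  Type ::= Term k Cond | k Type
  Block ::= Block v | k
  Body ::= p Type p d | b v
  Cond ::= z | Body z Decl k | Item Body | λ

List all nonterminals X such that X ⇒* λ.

Directly nullable (have an λ-production): Item, ArgList, Cond.
Decl ::= Cond with every symbol nullable, so Decl is nullable.
No other nonterminal has a production whose RHS symbols are all nullable.

{ ArgList, Cond, Decl, Item }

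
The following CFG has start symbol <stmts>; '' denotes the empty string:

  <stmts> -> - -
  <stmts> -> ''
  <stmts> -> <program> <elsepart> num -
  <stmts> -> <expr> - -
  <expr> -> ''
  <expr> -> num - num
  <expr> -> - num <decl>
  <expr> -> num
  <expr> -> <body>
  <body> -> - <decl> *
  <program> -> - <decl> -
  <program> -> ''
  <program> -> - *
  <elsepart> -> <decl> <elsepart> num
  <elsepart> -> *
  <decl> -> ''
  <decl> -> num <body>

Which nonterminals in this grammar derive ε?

{ <decl>, <expr>, <program>, <stmts> }

Directly nullable (have an ''-production): <stmts>, <expr>, <program>, <decl>.
No other nonterminal has a production whose RHS symbols are all nullable.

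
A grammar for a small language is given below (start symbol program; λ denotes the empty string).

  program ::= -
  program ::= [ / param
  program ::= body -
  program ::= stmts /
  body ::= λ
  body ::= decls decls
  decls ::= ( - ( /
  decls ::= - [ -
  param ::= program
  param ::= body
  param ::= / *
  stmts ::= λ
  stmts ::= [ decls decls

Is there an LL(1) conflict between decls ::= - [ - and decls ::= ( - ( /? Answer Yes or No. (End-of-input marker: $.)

FIRST(- [ -) = { - } and FIRST(( - ( /) = { ( }.
The FIRST sets are disjoint and neither alternative is nullable — no conflict.

No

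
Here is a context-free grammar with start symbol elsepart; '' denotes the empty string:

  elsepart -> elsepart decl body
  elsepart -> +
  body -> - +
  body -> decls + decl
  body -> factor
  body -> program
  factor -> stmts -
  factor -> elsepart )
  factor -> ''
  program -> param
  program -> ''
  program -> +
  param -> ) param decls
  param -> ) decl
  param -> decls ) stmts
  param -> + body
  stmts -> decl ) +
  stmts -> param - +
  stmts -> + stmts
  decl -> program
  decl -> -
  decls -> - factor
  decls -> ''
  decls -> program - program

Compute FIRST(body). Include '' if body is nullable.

body -> - + contributes {-}.
From body -> decls + decl: decls nullable, take FIRST(decls) ∪ {+} = { ), +, - }.
From body -> factor: add FIRST(factor) = { ), +, -, '' } (including '' since factor is nullable).
From body -> program: add FIRST(program) = { ), +, -, '' } (including '' since program is nullable).
Union: FIRST(body) = { ), +, -, '' }.

{ ), +, -, '' }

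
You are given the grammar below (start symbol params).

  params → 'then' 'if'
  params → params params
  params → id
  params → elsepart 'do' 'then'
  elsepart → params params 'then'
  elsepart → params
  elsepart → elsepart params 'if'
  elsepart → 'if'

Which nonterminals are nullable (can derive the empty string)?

{ } (none)

No nonterminal has an empty production or an RHS whose symbols are all nullable.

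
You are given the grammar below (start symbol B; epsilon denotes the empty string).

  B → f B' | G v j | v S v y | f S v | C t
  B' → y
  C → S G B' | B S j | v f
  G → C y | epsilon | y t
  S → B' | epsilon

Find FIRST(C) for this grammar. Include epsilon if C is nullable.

{ f, v, y }

From C → S G B': S, G nullable, take FIRST(S) ∪ FIRST(G) ∪ FIRST(B') = { f, v, y }.
From C → B S j: add FIRST(B) = { f, v, y }.
C → v f contributes {v}.
Union: FIRST(C) = { f, v, y }.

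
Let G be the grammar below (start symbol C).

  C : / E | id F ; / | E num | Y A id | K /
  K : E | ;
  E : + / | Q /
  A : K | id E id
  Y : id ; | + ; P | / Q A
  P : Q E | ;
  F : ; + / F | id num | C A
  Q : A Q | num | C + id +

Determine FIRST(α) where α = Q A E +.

Add FIRST(Q) = { +, /, ;, id, num }; Q is not nullable, stop.

{ +, /, ;, id, num }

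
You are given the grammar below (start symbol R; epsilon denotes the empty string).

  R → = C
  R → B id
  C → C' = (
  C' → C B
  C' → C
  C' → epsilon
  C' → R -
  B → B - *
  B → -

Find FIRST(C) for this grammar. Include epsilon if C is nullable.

{ -, = }

From C → C' = (: C' nullable, take FIRST(C') ∪ {=} = { -, = }.
Union: FIRST(C) = { -, = }.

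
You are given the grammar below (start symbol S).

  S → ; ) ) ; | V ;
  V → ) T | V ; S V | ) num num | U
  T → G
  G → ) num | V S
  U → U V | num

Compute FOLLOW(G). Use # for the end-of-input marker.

{ ), ;, num }

In T → G: G is at the end, add FOLLOW(T) = { ), ;, num }.
Union: FOLLOW(G) = { ), ;, num }.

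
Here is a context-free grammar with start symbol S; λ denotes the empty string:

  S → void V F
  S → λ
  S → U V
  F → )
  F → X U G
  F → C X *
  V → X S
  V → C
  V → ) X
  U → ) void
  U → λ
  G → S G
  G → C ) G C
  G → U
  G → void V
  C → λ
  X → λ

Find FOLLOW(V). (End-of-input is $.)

In S → void V F: add FIRST(F)\{λ} = { ), *, void }.
  Since F is nullable, also add FOLLOW(S) = { $, ), *, void }.
In S → U V: V is at the end, add FOLLOW(S) = { $, ), *, void }.
In G → void V: V is at the end, add FOLLOW(G) = { $, ), *, void }.
Union: FOLLOW(V) = { $, ), *, void }.

{ $, ), *, void }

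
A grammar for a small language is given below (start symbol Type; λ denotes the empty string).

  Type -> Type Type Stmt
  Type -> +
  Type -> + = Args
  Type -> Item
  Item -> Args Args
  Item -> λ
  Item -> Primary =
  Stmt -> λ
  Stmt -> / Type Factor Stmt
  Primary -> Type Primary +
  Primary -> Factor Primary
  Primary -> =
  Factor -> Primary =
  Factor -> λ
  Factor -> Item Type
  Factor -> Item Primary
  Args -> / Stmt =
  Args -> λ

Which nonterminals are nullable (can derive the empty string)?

{ Args, Factor, Item, Stmt, Type }

Directly nullable (have an λ-production): Item, Stmt, Factor, Args.
Type -> Type Type Stmt with every symbol nullable, so Type is nullable.
No other nonterminal has a production whose RHS symbols are all nullable.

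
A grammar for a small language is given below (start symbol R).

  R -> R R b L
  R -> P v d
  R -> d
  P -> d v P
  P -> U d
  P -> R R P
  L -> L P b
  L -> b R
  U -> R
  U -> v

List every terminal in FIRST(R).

From R -> R R b L: add FIRST(R) = { d, v }.
From R -> P v d: add FIRST(P) = { d, v }.
R -> d contributes {d}.
Union: FIRST(R) = { d, v }.

{ d, v }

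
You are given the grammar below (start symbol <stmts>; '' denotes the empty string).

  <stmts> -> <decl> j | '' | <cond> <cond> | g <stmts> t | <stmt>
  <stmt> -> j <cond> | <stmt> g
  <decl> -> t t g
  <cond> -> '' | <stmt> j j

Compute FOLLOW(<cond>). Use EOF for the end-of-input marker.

In <stmts> -> <cond> <cond>: add FIRST(<cond>)\{''} = { j }.
  Since <cond> is nullable, also add FOLLOW(<stmts>) = { EOF, t }.
In <stmts> -> <cond> <cond>: <cond> is at the end, add FOLLOW(<stmts>) = { EOF, t }.
In <stmt> -> j <cond>: <cond> is at the end, add FOLLOW(<stmt>) = { EOF, g, j, t }.
Union: FOLLOW(<cond>) = { EOF, g, j, t }.

{ EOF, g, j, t }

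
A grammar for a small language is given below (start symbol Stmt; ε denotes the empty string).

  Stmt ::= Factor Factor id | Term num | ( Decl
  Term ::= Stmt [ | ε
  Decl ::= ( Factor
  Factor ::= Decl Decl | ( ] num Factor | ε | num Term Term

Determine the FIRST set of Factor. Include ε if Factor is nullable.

From Factor ::= Decl Decl: add FIRST(Decl) = { ( }.
Factor ::= ( ] num Factor contributes {(}.
Factor ::= ε contributes ε.
Factor ::= num Term Term contributes {num}.
Union: FIRST(Factor) = { (, num, ε }.

{ (, num, ε }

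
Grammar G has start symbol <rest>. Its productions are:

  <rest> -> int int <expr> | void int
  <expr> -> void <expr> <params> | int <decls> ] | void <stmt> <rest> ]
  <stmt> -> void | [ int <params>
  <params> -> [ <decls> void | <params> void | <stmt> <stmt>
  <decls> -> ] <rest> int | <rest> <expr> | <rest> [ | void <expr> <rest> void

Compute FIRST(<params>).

<params> -> [ <decls> void contributes {[}.
From <params> -> <params> void: add FIRST(<params>) = { [, void }.
From <params> -> <stmt> <stmt>: add FIRST(<stmt>) = { [, void }.
Union: FIRST(<params>) = { [, void }.

{ [, void }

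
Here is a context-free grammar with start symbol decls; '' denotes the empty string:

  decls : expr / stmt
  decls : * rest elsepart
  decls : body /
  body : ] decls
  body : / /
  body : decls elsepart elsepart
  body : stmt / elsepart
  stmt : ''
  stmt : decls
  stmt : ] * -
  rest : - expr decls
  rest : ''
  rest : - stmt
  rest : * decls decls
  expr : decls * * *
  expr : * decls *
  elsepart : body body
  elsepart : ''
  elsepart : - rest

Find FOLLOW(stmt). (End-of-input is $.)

{ $, *, -, /, ] }

In decls : expr / stmt: stmt is at the end, add FOLLOW(decls) = { $, *, -, /, ] }.
In body : stmt / elsepart: add FIRST(/ elsepart) = { / }.
In rest : - stmt: stmt is at the end, add FOLLOW(rest) = { $, *, -, /, ] }.
Union: FOLLOW(stmt) = { $, *, -, /, ] }.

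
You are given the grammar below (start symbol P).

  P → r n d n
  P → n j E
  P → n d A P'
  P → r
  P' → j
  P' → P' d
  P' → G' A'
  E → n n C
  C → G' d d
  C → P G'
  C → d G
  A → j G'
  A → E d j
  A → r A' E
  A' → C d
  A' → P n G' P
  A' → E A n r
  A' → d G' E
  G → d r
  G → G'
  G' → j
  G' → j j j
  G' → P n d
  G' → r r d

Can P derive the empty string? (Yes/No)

No nonterminal in this grammar is nullable.
No production of P has an RHS whose symbols are all nullable, so P is not nullable.

No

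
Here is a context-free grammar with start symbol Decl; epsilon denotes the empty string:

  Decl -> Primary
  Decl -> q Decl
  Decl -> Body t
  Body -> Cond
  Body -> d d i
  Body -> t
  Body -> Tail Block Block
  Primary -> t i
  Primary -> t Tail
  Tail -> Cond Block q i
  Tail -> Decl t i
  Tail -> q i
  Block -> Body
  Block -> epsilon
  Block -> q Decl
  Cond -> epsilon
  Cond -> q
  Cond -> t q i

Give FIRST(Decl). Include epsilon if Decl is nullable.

From Decl -> Primary: add FIRST(Primary) = { t }.
Decl -> q Decl contributes {q}.
From Decl -> Body t: Body nullable, take FIRST(Body) ∪ {t} = { d, q, t }.
Union: FIRST(Decl) = { d, q, t }.

{ d, q, t }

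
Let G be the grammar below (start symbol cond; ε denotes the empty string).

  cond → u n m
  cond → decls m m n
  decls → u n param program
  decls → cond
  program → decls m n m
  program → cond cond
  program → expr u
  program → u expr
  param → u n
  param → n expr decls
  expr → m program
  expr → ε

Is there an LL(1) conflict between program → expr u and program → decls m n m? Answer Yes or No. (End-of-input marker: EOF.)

FIRST(expr u) = { m, u } and FIRST(decls m n m) = { u }.
Both contain u, so the two alternatives are not disjoint — LL(1) conflict.

Yes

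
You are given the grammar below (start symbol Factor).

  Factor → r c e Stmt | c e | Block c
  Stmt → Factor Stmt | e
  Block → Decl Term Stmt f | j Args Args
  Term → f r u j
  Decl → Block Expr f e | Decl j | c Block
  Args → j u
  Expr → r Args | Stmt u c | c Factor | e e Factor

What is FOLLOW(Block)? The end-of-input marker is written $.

In Factor → Block c: add FIRST(c) = { c }.
In Decl → Block Expr f e: add FIRST(Expr f e) = { c, e, j, r }.
In Decl → c Block: Block is at the end, add FOLLOW(Decl) = { f, j }.
Union: FOLLOW(Block) = { c, e, f, j, r }.

{ c, e, f, j, r }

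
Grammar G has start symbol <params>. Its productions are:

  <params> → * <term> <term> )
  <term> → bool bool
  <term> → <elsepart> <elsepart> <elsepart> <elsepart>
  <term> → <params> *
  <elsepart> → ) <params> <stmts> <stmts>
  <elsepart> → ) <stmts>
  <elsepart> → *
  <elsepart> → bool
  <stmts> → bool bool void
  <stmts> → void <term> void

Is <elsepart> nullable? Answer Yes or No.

No

No nonterminal in this grammar is nullable.
No production of <elsepart> has an RHS whose symbols are all nullable, so <elsepart> is not nullable.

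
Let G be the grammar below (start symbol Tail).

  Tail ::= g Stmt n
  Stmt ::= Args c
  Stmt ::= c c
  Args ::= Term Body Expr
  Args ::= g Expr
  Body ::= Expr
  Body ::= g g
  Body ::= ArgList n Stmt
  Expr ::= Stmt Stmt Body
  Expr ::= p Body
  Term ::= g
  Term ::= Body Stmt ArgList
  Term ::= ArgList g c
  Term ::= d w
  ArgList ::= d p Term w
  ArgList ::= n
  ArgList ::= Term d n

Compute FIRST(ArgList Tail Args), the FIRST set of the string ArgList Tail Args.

{ c, d, g, n, p }

Add FIRST(ArgList) = { c, d, g, n, p }; ArgList is not nullable, stop.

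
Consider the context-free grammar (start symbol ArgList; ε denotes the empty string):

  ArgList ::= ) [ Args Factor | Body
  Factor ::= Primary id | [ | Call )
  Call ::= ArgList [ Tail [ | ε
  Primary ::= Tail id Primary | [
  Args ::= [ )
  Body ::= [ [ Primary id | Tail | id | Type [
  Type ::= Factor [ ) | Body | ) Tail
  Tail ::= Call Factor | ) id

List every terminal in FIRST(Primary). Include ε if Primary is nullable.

{ ), [, id }

From Primary ::= Tail id Primary: add FIRST(Tail) = { ), [, id }.
Primary ::= [ contributes {[}.
Union: FIRST(Primary) = { ), [, id }.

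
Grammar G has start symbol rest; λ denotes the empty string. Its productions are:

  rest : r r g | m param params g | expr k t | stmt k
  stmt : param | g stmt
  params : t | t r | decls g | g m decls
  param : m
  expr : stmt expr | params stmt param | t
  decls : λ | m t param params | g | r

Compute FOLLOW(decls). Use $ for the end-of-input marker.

In params : decls g: add FIRST(g) = { g }.
In params : g m decls: decls is at the end, add FOLLOW(params) = { g, m }.
Union: FOLLOW(decls) = { g, m }.

{ g, m }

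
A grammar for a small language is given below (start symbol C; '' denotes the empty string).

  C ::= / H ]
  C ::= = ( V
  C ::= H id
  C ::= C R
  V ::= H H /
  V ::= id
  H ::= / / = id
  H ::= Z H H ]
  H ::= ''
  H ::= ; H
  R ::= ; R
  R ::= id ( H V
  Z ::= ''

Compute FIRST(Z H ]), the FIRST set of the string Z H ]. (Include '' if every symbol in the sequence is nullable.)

{ /, ;, ] }

Add FIRST(Z)\{''} = {  }; Z is nullable, continue.
Add FIRST(H)\{''} = { /, ;, ] }; H is nullable, continue.
] is a terminal; add {]} and stop.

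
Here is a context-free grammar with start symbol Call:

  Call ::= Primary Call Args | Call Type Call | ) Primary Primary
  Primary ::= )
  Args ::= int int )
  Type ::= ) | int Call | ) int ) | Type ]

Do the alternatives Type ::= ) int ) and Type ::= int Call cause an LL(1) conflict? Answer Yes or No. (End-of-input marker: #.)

No

FIRST() int )) = { ) } and FIRST(int Call) = { int }.
The FIRST sets are disjoint and neither alternative is nullable — no conflict.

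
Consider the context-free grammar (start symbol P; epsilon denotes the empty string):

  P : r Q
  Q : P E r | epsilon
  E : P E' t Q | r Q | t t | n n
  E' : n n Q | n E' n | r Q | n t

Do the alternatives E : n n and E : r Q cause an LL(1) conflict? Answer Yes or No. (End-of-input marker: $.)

No

FIRST(n n) = { n } and FIRST(r Q) = { r }.
The FIRST sets are disjoint and neither alternative is nullable — no conflict.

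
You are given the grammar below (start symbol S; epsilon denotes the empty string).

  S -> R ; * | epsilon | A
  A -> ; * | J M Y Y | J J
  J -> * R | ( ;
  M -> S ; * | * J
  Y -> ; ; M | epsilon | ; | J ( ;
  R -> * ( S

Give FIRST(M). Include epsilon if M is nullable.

From M -> S ; *: S nullable, take FIRST(S) ∪ {;} = { (, *, ; }.
M -> * J contributes {*}.
Union: FIRST(M) = { (, *, ; }.

{ (, *, ; }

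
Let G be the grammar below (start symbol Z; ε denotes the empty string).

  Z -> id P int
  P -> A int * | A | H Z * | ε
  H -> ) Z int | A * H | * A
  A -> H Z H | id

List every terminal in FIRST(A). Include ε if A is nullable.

From A -> H Z H: add FIRST(H) = { ), *, id }.
A -> id contributes {id}.
Union: FIRST(A) = { ), *, id }.

{ ), *, id }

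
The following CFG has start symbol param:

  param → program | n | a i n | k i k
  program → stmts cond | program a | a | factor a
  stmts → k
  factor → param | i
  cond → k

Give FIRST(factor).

{ a, i, k, n }

From factor → param: add FIRST(param) = { a, i, k, n }.
factor → i contributes {i}.
Union: FIRST(factor) = { a, i, k, n }.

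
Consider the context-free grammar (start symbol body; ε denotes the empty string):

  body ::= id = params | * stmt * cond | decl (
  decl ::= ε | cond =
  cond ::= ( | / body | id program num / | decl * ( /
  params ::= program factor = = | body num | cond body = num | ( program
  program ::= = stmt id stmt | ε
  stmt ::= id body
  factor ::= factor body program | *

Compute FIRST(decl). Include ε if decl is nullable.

decl ::= ε contributes ε.
From decl ::= cond =: add FIRST(cond) = { (, *, /, id }.
Union: FIRST(decl) = { (, *, /, id, ε }.

{ (, *, /, id, ε }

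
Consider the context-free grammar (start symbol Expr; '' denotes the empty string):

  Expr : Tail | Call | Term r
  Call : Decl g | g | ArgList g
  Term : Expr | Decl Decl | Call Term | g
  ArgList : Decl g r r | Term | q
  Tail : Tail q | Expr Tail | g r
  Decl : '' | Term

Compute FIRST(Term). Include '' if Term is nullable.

From Term : Expr: add FIRST(Expr) = { g, q, r }.
From Term : Decl Decl: Decl, Decl nullable, take FIRST(Decl) ∪ FIRST(Decl) = { g, q, r }; also '' since the whole RHS is nullable.
From Term : Call Term: add FIRST(Call) = { g, q, r }.
Term : g contributes {g}.
Union: FIRST(Term) = { g, q, r, '' }.

{ g, q, r, '' }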